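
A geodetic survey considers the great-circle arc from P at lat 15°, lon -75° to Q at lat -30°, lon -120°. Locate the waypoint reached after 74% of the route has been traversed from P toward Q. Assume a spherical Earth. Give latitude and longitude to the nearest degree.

Convert each endpoint to a unit vector on the sphere (x = cos φ cos λ, y = cos φ sin λ, z = sin φ).
The central angle between the endpoints is δ = arccos(p₁·p₂) ≈ 1.090 rad (62.5°).
Interpolate at f = 0.74 with slerp weights a = sin((1−f)δ)/sin δ ≈ 0.315, b = sin(fδ)/sin δ ≈ 0.814.
p = a·p₁ + b·p₂ ≈ (-0.274, -0.905, -0.326); φ = arcsin(p_z) ≈ -19.00°, λ = atan2(p_y, p_x) ≈ -106.83°.

≈ lat -19°, lon -107°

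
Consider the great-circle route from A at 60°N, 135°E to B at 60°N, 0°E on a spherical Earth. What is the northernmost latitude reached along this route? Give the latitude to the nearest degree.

The great circle lies in the plane with unit normal n̂ = (p₁ × p₂)/|p₁ × p₂|.
Here n̂_z ≈ -0.216; the vertex latitude is φ_max = arccos|n̂_z| ≈ 77.5°.
Check via Clairaut: cos φ_max = |cos φ₁| · sin C = cos(60.0°)·sin(25.6°) ≈ 0.216, again giving ≈ 77.5°.

≈ 78°N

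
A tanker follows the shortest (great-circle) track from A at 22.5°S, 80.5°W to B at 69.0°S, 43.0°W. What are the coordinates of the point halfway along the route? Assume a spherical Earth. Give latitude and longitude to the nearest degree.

≈ 47°S, 70°W

Write both endpoints as unit vectors p₁, p₂ with components (cos φ cos λ, cos φ sin λ, sin φ).
The central angle between the endpoints is δ = arccos(p₁·p₂) ≈ 0.902 rad (51.7°).
Interpolate at f = 1/2 with slerp weights a = sin((1−f)δ)/sin δ ≈ 0.556, b = sin(fδ)/sin δ ≈ 0.556.
p = a·p₁ + b·p₂ ≈ (0.230, -0.642, -0.731); φ = arcsin(p_z) ≈ -46.99°, λ = atan2(p_y, p_x) ≈ -70.26°.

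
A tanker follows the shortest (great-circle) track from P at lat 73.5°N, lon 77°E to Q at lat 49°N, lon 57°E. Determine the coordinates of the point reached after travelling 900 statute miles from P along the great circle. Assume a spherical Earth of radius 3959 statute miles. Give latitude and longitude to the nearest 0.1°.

From cos δ = sin φ₁ sin φ₂ + cos φ₁ cos φ₂ cos Δλ, the central angle is δ ≈ 0.454 rad (26.0°). The total great-circle distance is δ·R ≈ 0.454 × 3959 ≈ 1797 mi, so the target fraction is f = 900/1797 ≈ 0.501.
Interpolate at f ≈ 0.501 with slerp weights a = sin((1−f)δ)/sin δ ≈ 0.512, b = sin(fδ)/sin δ ≈ 0.514.
p = a·p₁ + b·p₂ ≈ (0.216, 0.425, 0.879); φ = arcsin(p_z) ≈ 61.54°, λ = atan2(p_y, p_x) ≈ 63.00°.

≈ lat 61.5°N, lon 63.0°E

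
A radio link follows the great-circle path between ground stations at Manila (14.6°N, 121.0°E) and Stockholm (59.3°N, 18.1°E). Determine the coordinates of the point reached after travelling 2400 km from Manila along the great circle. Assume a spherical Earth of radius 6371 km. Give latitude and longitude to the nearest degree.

≈ 33°N, 108°E

The haversine formula gives a central angle δ ≈ 1.464 rad (83.9°) between the endpoints. The total great-circle distance is δ·R ≈ 1.464 × 6371 ≈ 9328 km, so the target fraction is f = 2400/9328 ≈ 0.257.
Interpolate at f ≈ 0.257 with slerp weights a = sin((1−f)δ)/sin δ ≈ 0.891, b = sin(fδ)/sin δ ≈ 0.370.
p = a·p₁ + b·p₂ ≈ (-0.264, 0.797, 0.543); φ = arcsin(p_z) ≈ 32.86°, λ = atan2(p_y, p_x) ≈ 108.34°.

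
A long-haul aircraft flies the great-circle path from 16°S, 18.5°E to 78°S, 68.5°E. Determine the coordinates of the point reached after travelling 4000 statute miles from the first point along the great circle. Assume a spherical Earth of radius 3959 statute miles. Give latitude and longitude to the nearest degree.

≈ 72°S, 46°E

The haversine formula gives a central angle δ ≈ 1.161 rad (66.5°) between the endpoints. The total great-circle distance is δ·R ≈ 1.161 × 3959 ≈ 4598 mi, so the target fraction is f = 4000/4598 ≈ 0.870.
Interpolate at f ≈ 0.870 with slerp weights a = sin((1−f)δ)/sin δ ≈ 0.164, b = sin(fδ)/sin δ ≈ 0.923.
p = a·p₁ + b·p₂ ≈ (0.220, 0.229, -0.948); φ = arcsin(p_z) ≈ -71.51°, λ = atan2(p_y, p_x) ≈ 46.12°.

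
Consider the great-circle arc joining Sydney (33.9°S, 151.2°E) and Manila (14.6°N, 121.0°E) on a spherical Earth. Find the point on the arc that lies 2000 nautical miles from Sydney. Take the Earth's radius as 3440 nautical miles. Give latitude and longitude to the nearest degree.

≈ 6°S, 132°E

The haversine formula gives a central angle δ ≈ 0.984 rad (56.4°) between the endpoints. The total great-circle distance is δ·R ≈ 0.984 × 3440 ≈ 3385 nmi, so the target fraction is f = 2000/3385 ≈ 0.591.
Interpolate at f ≈ 0.591 with slerp weights a = sin((1−f)δ)/sin δ ≈ 0.471, b = sin(fδ)/sin δ ≈ 0.659.
p = a·p₁ + b·p₂ ≈ (-0.671, 0.735, -0.096); φ = arcsin(p_z) ≈ -5.52°, λ = atan2(p_y, p_x) ≈ 132.39°.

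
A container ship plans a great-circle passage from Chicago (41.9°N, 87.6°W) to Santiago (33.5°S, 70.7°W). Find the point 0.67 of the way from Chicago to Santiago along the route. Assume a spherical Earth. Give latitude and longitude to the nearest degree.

≈ (9°S, 76°W)

Write both endpoints as unit vectors p₁, p₂ with components (cos φ cos λ, cos φ sin λ, sin φ).
The central angle between the endpoints is δ = arccos(p₁·p₂) ≈ 1.344 rad (77.0°).
Interpolate at f = 0.67 with slerp weights a = sin((1−f)δ)/sin δ ≈ 0.440, b = sin(fδ)/sin δ ≈ 0.804.
p = a·p₁ + b·p₂ ≈ (0.235, -0.960, -0.150); φ = arcsin(p_z) ≈ -8.61°, λ = atan2(p_y, p_x) ≈ -76.23°.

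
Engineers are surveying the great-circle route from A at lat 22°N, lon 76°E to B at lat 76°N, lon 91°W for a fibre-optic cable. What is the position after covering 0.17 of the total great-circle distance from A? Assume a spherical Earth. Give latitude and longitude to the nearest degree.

≈ lat 36°N, lon 75°E

Write both endpoints as unit vectors p₁, p₂ with components (cos φ cos λ, cos φ sin λ, sin φ).
The central angle between the endpoints is δ = arccos(p₁·p₂) ≈ 1.425 rad (81.7°).
Interpolate at f = 0.17 with slerp weights a = sin((1−f)δ)/sin δ ≈ 0.936, b = sin(fδ)/sin δ ≈ 0.243.
p = a·p₁ + b·p₂ ≈ (0.209, 0.783, 0.586); φ = arcsin(p_z) ≈ 35.86°, λ = atan2(p_y, p_x) ≈ 75.07°.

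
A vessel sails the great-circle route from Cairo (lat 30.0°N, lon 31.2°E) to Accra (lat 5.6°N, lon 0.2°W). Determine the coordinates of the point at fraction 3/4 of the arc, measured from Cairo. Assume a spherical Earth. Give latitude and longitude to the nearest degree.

≈ lat 12°N, lon 7°E

Write both endpoints as unit vectors p₁, p₂ with components (cos φ cos λ, cos φ sin λ, sin φ).
The central angle between the endpoints is δ = arccos(p₁·p₂) ≈ 0.669 rad (38.3°).
Interpolate at f = 3/4 with slerp weights a = sin((1−f)δ)/sin δ ≈ 0.268, b = sin(fδ)/sin δ ≈ 0.775.
p = a·p₁ + b·p₂ ≈ (0.971, 0.118, 0.210); φ = arcsin(p_z) ≈ 12.12°, λ = atan2(p_y, p_x) ≈ 6.92°.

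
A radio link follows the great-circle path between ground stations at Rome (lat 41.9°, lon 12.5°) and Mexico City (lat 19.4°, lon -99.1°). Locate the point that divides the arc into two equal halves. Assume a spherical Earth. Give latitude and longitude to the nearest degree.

≈ lat 46°, lon -53°

The haversine formula gives a central angle δ ≈ 1.607 rad (92.1°) between the endpoints.
Interpolate at f = 1/2 with slerp weights a = sin((1−f)δ)/sin δ ≈ 0.720, b = sin(fδ)/sin δ ≈ 0.720.
p = a·p₁ + b·p₂ ≈ (0.416, -0.555, 0.720); φ = arcsin(p_z) ≈ 46.09°, λ = atan2(p_y, p_x) ≈ -53.14°.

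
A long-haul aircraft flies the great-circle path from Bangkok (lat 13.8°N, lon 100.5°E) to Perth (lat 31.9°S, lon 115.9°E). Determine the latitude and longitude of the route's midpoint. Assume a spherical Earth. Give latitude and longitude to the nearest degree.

≈ lat 9°S, lon 108°E

From cos δ = sin φ₁ sin φ₂ + cos φ₁ cos φ₂ cos Δλ, the central angle is δ ≈ 0.838 rad (48.0°).
Interpolate at f = 1/2 with slerp weights a = sin((1−f)δ)/sin δ ≈ 0.547, b = sin(fδ)/sin δ ≈ 0.547.
p = a·p₁ + b·p₂ ≈ (-0.300, 0.941, -0.159); φ = arcsin(p_z) ≈ -9.13°, λ = atan2(p_y, p_x) ≈ 107.68°.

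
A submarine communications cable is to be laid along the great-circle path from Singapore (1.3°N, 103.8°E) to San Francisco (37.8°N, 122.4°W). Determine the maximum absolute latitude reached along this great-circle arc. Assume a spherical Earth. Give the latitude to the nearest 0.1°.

The great circle lies in the plane with unit normal n̂ = (p₁ × p₂)/|p₁ × p₂|.
Here n̂_z ≈ +0.674; the vertex latitude is φ_max = arccos|n̂_z| ≈ 47.6°.
Check via Clairaut: cos φ_max = |cos φ₁| · sin C = cos(1.3°)·sin(42.4°) ≈ 0.674, again giving ≈ 47.6°.

≈ 47.6°N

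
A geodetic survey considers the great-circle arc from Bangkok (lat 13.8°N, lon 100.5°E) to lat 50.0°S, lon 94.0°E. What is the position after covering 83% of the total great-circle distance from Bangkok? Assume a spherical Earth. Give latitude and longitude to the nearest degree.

≈ lat 39°S, lon 96°E

Write both endpoints as unit vectors p₁, p₂ with components (cos φ cos λ, cos φ sin λ, sin φ).
The central angle between the endpoints is δ = arccos(p₁·p₂) ≈ 1.118 rad (64.1°).
Interpolate at f = 0.83 with slerp weights a = sin((1−f)δ)/sin δ ≈ 0.210, b = sin(fδ)/sin δ ≈ 0.890.
p = a·p₁ + b·p₂ ≈ (-0.077, 0.771, -0.632); φ = arcsin(p_z) ≈ -39.18°, λ = atan2(p_y, p_x) ≈ 95.71°.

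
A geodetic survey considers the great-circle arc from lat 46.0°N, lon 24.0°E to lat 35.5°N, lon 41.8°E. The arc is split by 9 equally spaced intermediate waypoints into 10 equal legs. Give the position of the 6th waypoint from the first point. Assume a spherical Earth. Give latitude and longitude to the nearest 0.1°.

≈ lat 40.0°N, lon 35.4°E

Convert each endpoint to a unit vector on the sphere (x = cos φ cos λ, y = cos φ sin λ, z = sin φ).
The central angle between the endpoints is δ = arccos(p₁·p₂) ≈ 0.297 rad (17.0°).
Interpolate at f = 6/10 with slerp weights a = sin((1−f)δ)/sin δ ≈ 0.405, b = sin(fδ)/sin δ ≈ 0.606.
p = a·p₁ + b·p₂ ≈ (0.625, 0.443, 0.643); φ = arcsin(p_z) ≈ 40.02°, λ = atan2(p_y, p_x) ≈ 35.35°.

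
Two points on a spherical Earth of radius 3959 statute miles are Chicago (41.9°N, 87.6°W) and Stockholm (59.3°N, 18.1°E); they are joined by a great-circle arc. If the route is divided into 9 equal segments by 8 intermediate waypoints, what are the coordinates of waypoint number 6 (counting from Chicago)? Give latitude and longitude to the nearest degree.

Write both endpoints as unit vectors p₁, p₂ with components (cos φ cos λ, cos φ sin λ, sin φ).
The central angle between the endpoints is δ = arccos(p₁·p₂) ≈ 1.080 rad (61.9°).
Interpolate at f = 6/9 with slerp weights a = sin((1−f)δ)/sin δ ≈ 0.399, b = sin(fδ)/sin δ ≈ 0.748.
p = a·p₁ + b·p₂ ≈ (0.375, -0.178, 0.910); φ = arcsin(p_z) ≈ 65.45°, λ = atan2(p_y, p_x) ≈ -25.43°.

≈ 65°N, 25°W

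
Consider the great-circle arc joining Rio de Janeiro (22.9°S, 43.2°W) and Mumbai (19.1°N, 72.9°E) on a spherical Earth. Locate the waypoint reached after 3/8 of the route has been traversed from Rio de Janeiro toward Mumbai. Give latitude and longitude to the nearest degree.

The haversine formula gives a central angle δ ≈ 2.106 rad (120.7°) between the endpoints.
Interpolate at f = 3/8 with slerp weights a = sin((1−f)δ)/sin δ ≈ 1.125, b = sin(fδ)/sin δ ≈ 0.826.
p = a·p₁ + b·p₂ ≈ (0.985, 0.036, -0.168); φ = arcsin(p_z) ≈ -9.65°, λ = atan2(p_y, p_x) ≈ 2.11°.

≈ (10°S, 2°E)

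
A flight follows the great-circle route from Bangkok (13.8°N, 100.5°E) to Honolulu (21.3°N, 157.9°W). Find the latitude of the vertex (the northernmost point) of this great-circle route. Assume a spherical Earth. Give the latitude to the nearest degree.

The great circle lies in the plane with unit normal n̂ = (p₁ × p₂)/|p₁ × p₂|.
Here n̂_z ≈ +0.890; the vertex latitude is φ_max = arccos|n̂_z| ≈ 27.1°.
Check via Clairaut: cos φ_max = |cos φ₁| · sin C = cos(13.8°)·sin(66.5°) ≈ 0.890, again giving ≈ 27.1°.

≈ 27°N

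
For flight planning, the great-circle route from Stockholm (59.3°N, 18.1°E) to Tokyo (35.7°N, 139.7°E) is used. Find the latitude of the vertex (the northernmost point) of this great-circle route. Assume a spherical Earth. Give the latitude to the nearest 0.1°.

The great circle lies in the plane with unit normal n̂ = (p₁ × p₂)/|p₁ × p₂|.
Here n̂_z ≈ +0.368; the vertex latitude is φ_max = arccos|n̂_z| ≈ 68.4°.
Check via Clairaut: cos φ_max = |cos φ₁| · sin C = cos(59.3°)·sin(46.2°) ≈ 0.368, again giving ≈ 68.4°.

≈ 68.4°N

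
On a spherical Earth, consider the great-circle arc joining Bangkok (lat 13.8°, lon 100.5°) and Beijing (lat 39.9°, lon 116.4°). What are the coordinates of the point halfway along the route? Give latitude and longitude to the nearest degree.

≈ lat 27°, lon 108°

Convert each endpoint to a unit vector on the sphere (x = cos φ cos λ, y = cos φ sin λ, z = sin φ).
The central angle between the endpoints is δ = arccos(p₁·p₂) ≈ 0.517 rad (29.6°).
Interpolate at f = 1/2 with slerp weights a = sin((1−f)δ)/sin δ ≈ 0.517, b = sin(fδ)/sin δ ≈ 0.517.
p = a·p₁ + b·p₂ ≈ (-0.268, 0.849, 0.455); φ = arcsin(p_z) ≈ 27.07°, λ = atan2(p_y, p_x) ≈ 107.51°.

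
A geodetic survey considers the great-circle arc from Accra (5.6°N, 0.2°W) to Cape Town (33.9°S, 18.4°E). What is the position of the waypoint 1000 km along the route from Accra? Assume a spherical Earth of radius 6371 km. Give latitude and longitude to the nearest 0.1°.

≈ (2.7°S, 3.3°E)

Convert each endpoint to a unit vector on the sphere (x = cos φ cos λ, y = cos φ sin λ, z = sin φ).
The central angle between the endpoints is δ = arccos(p₁·p₂) ≈ 0.755 rad (43.2°). The total great-circle distance is δ·R ≈ 0.755 × 6371 ≈ 4808 km, so the target fraction is f = 1000/4808 ≈ 0.208.
Interpolate at f ≈ 0.208 with slerp weights a = sin((1−f)δ)/sin δ ≈ 0.821, b = sin(fδ)/sin δ ≈ 0.228.
p = a·p₁ + b·p₂ ≈ (0.997, 0.057, -0.047); φ = arcsin(p_z) ≈ -2.70°, λ = atan2(p_y, p_x) ≈ 3.27°.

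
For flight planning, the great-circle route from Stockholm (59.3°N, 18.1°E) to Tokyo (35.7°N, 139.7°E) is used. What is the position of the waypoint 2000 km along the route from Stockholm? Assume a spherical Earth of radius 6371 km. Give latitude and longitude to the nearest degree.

Convert each endpoint to a unit vector on the sphere (x = cos φ cos λ, y = cos φ sin λ, z = sin φ).
The central angle between the endpoints is δ = arccos(p₁·p₂) ≈ 1.282 rad (73.5°). The total great-circle distance is δ·R ≈ 1.282 × 6371 ≈ 8170 km, so the target fraction is f = 2000/8170 ≈ 0.245.
Interpolate at f ≈ 0.245 with slerp weights a = sin((1−f)δ)/sin δ ≈ 0.859, b = sin(fδ)/sin δ ≈ 0.322.
p = a·p₁ + b·p₂ ≈ (0.218, 0.306, 0.927); φ = arcsin(p_z) ≈ 67.97°, λ = atan2(p_y, p_x) ≈ 54.54°.

≈ (68°N, 55°E)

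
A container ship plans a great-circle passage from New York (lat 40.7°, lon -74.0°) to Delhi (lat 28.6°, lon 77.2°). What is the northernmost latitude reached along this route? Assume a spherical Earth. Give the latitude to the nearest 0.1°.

The great circle lies in the plane with unit normal n̂ = (p₁ × p₂)/|p₁ × p₂|.
Here n̂_z ≈ +0.333; the vertex latitude is φ_max = arccos|n̂_z| ≈ 70.5°.

≈ 70.5°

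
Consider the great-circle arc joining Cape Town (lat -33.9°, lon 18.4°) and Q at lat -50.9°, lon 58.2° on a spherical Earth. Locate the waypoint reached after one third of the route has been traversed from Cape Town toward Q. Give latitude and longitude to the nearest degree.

The haversine formula gives a central angle δ ≈ 0.583 rad (33.4°) between the endpoints.
Interpolate at f = 1/3 with slerp weights a = sin((1−f)δ)/sin δ ≈ 0.688, b = sin(fδ)/sin δ ≈ 0.351.
p = a·p₁ + b·p₂ ≈ (0.659, 0.368, -0.656); φ = arcsin(p_z) ≈ -41.00°, λ = atan2(p_y, p_x) ≈ 29.21°.

≈ lat -41°, lon 29°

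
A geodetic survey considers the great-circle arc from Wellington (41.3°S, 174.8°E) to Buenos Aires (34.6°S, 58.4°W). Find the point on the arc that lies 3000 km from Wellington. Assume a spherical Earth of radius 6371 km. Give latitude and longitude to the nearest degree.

Write both endpoints as unit vectors p₁, p₂ with components (cos φ cos λ, cos φ sin λ, sin φ).
The central angle between the endpoints is δ = arccos(p₁·p₂) ≈ 1.566 rad (89.8°). The total great-circle distance is δ·R ≈ 1.566 × 6371 ≈ 9980 km, so the target fraction is f = 3000/9980 ≈ 0.301.
Interpolate at f ≈ 0.301 with slerp weights a = sin((1−f)δ)/sin δ ≈ 0.889, b = sin(fδ)/sin δ ≈ 0.454.
p = a·p₁ + b·p₂ ≈ (-0.470, -0.258, -0.844); φ = arcsin(p_z) ≈ -57.62°, λ = atan2(p_y, p_x) ≈ -151.26°.

≈ (58°S, 151°W)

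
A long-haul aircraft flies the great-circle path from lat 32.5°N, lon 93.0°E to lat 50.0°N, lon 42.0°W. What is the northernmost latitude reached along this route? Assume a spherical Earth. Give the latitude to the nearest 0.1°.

≈ 67.4°N

The great circle lies in the plane with unit normal n̂ = (p₁ × p₂)/|p₁ × p₂|.
Here n̂_z ≈ -0.383; the vertex latitude is φ_max = arccos|n̂_z| ≈ 67.4°.
Check via Clairaut: cos φ_max = |cos φ₁| · sin C = cos(32.5°)·sin(27.0°) ≈ 0.383, again giving ≈ 67.4°.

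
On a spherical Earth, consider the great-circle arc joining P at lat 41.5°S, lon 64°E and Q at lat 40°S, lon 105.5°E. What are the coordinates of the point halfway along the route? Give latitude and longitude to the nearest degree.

≈ lat 43°S, lon 85°E

Convert each endpoint to a unit vector on the sphere (x = cos φ cos λ, y = cos φ sin λ, z = sin φ).
The central angle between the endpoints is δ = arccos(p₁·p₂) ≈ 0.544 rad (31.2°).
Interpolate at f = 1/2 with slerp weights a = sin((1−f)δ)/sin δ ≈ 0.519, b = sin(fδ)/sin δ ≈ 0.519.
p = a·p₁ + b·p₂ ≈ (0.064, 0.733, -0.678); φ = arcsin(p_z) ≈ -42.66°, λ = atan2(p_y, p_x) ≈ 84.99°.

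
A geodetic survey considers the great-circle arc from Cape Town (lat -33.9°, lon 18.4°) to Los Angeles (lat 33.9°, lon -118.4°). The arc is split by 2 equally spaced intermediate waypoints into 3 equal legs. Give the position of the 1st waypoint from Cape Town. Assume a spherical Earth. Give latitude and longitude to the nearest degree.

Write both endpoints as unit vectors p₁, p₂ with components (cos φ cos λ, cos φ sin λ, sin φ).
The central angle between the endpoints is δ = arccos(p₁·p₂) ≈ 2.521 rad (144.4°).
Interpolate at f = 1/3 with slerp weights a = sin((1−f)δ)/sin δ ≈ 1.708, b = sin(fδ)/sin δ ≈ 1.280.
p = a·p₁ + b·p₂ ≈ (0.840, -0.487, -0.239); φ = arcsin(p_z) ≈ -13.82°, λ = atan2(p_y, p_x) ≈ -30.10°.

≈ lat -14°, lon -30°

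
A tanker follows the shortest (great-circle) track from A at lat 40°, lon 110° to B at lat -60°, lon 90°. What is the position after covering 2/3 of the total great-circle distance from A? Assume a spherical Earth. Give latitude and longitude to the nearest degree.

≈ lat -27°, lon 100°

From cos δ = sin φ₁ sin φ₂ + cos φ₁ cos φ₂ cos Δλ, the central angle is δ ≈ 1.769 rad (101.3°).
Interpolate at f = 2/3 with slerp weights a = sin((1−f)δ)/sin δ ≈ 0.567, b = sin(fδ)/sin δ ≈ 0.943.
p = a·p₁ + b·p₂ ≈ (-0.149, 0.880, -0.452); φ = arcsin(p_z) ≈ -26.87°, λ = atan2(p_y, p_x) ≈ 99.59°.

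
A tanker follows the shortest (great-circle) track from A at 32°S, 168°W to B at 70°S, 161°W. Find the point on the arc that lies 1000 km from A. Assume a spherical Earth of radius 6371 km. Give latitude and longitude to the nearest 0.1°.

From cos δ = sin φ₁ sin φ₂ + cos φ₁ cos φ₂ cos Δλ, the central angle is δ ≈ 0.667 rad (38.2°). The total great-circle distance is δ·R ≈ 0.667 × 6371 ≈ 4248 km, so the target fraction is f = 1000/4248 ≈ 0.235.
Interpolate at f ≈ 0.235 with slerp weights a = sin((1−f)δ)/sin δ ≈ 0.789, b = sin(fδ)/sin δ ≈ 0.253.
p = a·p₁ + b·p₂ ≈ (-0.736, -0.167, -0.656); φ = arcsin(p_z) ≈ -40.97°, λ = atan2(p_y, p_x) ≈ -167.20°.

≈ 41.0°S, 167.2°W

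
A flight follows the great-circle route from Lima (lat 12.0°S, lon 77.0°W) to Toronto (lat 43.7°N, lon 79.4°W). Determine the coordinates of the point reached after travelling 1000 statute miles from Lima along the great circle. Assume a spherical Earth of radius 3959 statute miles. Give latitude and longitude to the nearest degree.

≈ lat 2°N, lon 78°W

From cos δ = sin φ₁ sin φ₂ + cos φ₁ cos φ₂ cos Δλ, the central angle is δ ≈ 0.973 rad (55.7°). The total great-circle distance is δ·R ≈ 0.973 × 3959 ≈ 3852 mi, so the target fraction is f = 1000/3852 ≈ 0.260.
Interpolate at f ≈ 0.260 with slerp weights a = sin((1−f)δ)/sin δ ≈ 0.798, b = sin(fδ)/sin δ ≈ 0.302.
p = a·p₁ + b·p₂ ≈ (0.216, -0.975, 0.043); φ = arcsin(p_z) ≈ 2.46°, λ = atan2(p_y, p_x) ≈ -77.52°.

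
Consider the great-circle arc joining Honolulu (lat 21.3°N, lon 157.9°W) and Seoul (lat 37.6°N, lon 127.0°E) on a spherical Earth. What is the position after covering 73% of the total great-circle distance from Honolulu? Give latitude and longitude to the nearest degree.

≈ lat 38°N, lon 150°E

Convert each endpoint to a unit vector on the sphere (x = cos φ cos λ, y = cos φ sin λ, z = sin φ).
The central angle between the endpoints is δ = arccos(p₁·p₂) ≈ 1.147 rad (65.7°).
Interpolate at f = 0.73 with slerp weights a = sin((1−f)δ)/sin δ ≈ 0.334, b = sin(fδ)/sin δ ≈ 0.815.
p = a·p₁ + b·p₂ ≈ (-0.677, 0.398, 0.619); φ = arcsin(p_z) ≈ 38.22°, λ = atan2(p_y, p_x) ≈ 149.53°.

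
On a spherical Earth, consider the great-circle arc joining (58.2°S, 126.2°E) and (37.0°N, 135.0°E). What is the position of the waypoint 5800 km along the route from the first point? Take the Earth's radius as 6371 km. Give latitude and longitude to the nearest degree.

Write both endpoints as unit vectors p₁, p₂ with components (cos φ cos λ, cos φ sin λ, sin φ).
The central angle between the endpoints is δ = arccos(p₁·p₂) ≈ 1.667 rad (95.5°). The total great-circle distance is δ·R ≈ 1.667 × 6371 ≈ 10617 km, so the target fraction is f = 5800/10617 ≈ 0.546.
Interpolate at f ≈ 0.546 with slerp weights a = sin((1−f)δ)/sin δ ≈ 0.689, b = sin(fδ)/sin δ ≈ 0.793.
p = a·p₁ + b·p₂ ≈ (-0.663, 0.741, -0.108); φ = arcsin(p_z) ≈ -6.22°, λ = atan2(p_y, p_x) ≈ 131.80°.

≈ (6°S, 132°E)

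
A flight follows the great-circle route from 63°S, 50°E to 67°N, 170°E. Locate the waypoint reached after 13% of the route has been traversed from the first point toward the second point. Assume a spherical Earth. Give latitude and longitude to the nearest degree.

≈ 48°S, 75°E

Convert each endpoint to a unit vector on the sphere (x = cos φ cos λ, y = cos φ sin λ, z = sin φ).
The central angle between the endpoints is δ = arccos(p₁·p₂) ≈ 2.711 rad (155.3°).
Interpolate at f = 0.13 with slerp weights a = sin((1−f)δ)/sin δ ≈ 1.691, b = sin(fδ)/sin δ ≈ 0.828.
p = a·p₁ + b·p₂ ≈ (0.175, 0.644, -0.745); φ = arcsin(p_z) ≈ -48.13°, λ = atan2(p_y, p_x) ≈ 74.81°.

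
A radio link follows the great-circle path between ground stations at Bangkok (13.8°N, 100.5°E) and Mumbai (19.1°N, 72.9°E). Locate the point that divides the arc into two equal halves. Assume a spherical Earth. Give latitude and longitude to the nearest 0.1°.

≈ 16.9°N, 86.9°E

From cos δ = sin φ₁ sin φ₂ + cos φ₁ cos φ₂ cos Δλ, the central angle is δ ≈ 0.471 rad (27.0°).
Interpolate at f = 1/2 with slerp weights a = sin((1−f)δ)/sin δ ≈ 0.514, b = sin(fδ)/sin δ ≈ 0.514.
p = a·p₁ + b·p₂ ≈ (0.052, 0.955, 0.291); φ = arcsin(p_z) ≈ 16.91°, λ = atan2(p_y, p_x) ≈ 86.89°.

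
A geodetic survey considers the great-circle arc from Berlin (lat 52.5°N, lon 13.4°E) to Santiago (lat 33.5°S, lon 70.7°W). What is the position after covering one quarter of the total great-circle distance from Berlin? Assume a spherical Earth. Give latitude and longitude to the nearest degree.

Convert each endpoint to a unit vector on the sphere (x = cos φ cos λ, y = cos φ sin λ, z = sin φ).
The central angle between the endpoints is δ = arccos(p₁·p₂) ≈ 1.967 rad (112.7°).
Interpolate at f = 1/4 with slerp weights a = sin((1−f)δ)/sin δ ≈ 1.079, b = sin(fδ)/sin δ ≈ 0.512.
p = a·p₁ + b·p₂ ≈ (0.780, -0.251, 0.574); φ = arcsin(p_z) ≈ 35.00°, λ = atan2(p_y, p_x) ≈ -17.81°.

≈ lat 35°N, lon 18°W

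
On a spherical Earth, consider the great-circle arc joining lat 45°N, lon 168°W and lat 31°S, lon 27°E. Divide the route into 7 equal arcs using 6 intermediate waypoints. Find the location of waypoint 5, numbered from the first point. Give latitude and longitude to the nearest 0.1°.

Write both endpoints as unit vectors p₁, p₂ with components (cos φ cos λ, cos φ sin λ, sin φ).
The central angle between the endpoints is δ = arccos(p₁·p₂) ≈ 2.823 rad (161.7°).
Interpolate at f = 5/7 with slerp weights a = sin((1−f)δ)/sin δ ≈ 2.304, b = sin(fδ)/sin δ ≈ 2.880.
p = a·p₁ + b·p₂ ≈ (0.606, 0.782, 0.146); φ = arcsin(p_z) ≈ 8.39°, λ = atan2(p_y, p_x) ≈ 52.23°.

≈ lat 8.4°N, lon 52.2°E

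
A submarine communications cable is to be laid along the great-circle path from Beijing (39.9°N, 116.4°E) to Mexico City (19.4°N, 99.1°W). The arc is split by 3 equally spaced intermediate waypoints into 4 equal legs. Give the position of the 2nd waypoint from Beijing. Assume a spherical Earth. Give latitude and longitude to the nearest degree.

≈ 61°N, 154°W

Convert each endpoint to a unit vector on the sphere (x = cos φ cos λ, y = cos φ sin λ, z = sin φ).
The central angle between the endpoints is δ = arccos(p₁·p₂) ≈ 1.956 rad (112.1°).
Interpolate at f = 2/4 with slerp weights a = sin((1−f)δ)/sin δ ≈ 0.895, b = sin(fδ)/sin δ ≈ 0.895.
p = a·p₁ + b·p₂ ≈ (-0.439, -0.219, 0.872); φ = arcsin(p_z) ≈ 60.64°, λ = atan2(p_y, p_x) ≈ -153.52°.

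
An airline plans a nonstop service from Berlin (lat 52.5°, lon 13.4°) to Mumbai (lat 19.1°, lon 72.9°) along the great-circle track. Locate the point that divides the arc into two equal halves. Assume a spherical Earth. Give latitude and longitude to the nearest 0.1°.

From cos δ = sin φ₁ sin φ₂ + cos φ₁ cos φ₂ cos Δλ, the central angle is δ ≈ 0.987 rad (56.5°).
Interpolate at f = 1/2 with slerp weights a = sin((1−f)δ)/sin δ ≈ 0.568, b = sin(fδ)/sin δ ≈ 0.568.
p = a·p₁ + b·p₂ ≈ (0.494, 0.593, 0.636); φ = arcsin(p_z) ≈ 39.50°, λ = atan2(p_y, p_x) ≈ 50.20°.

≈ lat 39.5°, lon 50.2°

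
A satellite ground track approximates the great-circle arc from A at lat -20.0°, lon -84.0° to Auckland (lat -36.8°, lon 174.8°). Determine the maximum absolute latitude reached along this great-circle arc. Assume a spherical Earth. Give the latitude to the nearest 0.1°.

≈ -42.3°

The great circle lies in the plane with unit normal n̂ = (p₁ × p₂)/|p₁ × p₂|.
Here n̂_z ≈ -0.739; the vertex latitude is φ_max = arccos|n̂_z| ≈ 42.3°.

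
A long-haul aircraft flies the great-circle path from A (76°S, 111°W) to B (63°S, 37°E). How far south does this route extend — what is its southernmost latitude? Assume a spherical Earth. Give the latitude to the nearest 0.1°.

The great circle lies in the plane with unit normal n̂ = (p₁ × p₂)/|p₁ × p₂|.
Here n̂_z ≈ +0.091; the vertex latitude is φ_max = arccos|n̂_z| ≈ 84.8°.
Check via Clairaut: cos φ_max = |cos φ₁| · sin C = cos(76.0°)·sin(157.8°) ≈ 0.091, again giving ≈ 84.8°.

≈ 84.8°S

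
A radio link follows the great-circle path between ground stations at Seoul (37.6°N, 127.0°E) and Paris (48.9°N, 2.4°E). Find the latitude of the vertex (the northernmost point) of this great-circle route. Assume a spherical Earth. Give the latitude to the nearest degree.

≈ 64°N

The great circle lies in the plane with unit normal n̂ = (p₁ × p₂)/|p₁ × p₂|.
Here n̂_z ≈ -0.435; the vertex latitude is φ_max = arccos|n̂_z| ≈ 64.2°.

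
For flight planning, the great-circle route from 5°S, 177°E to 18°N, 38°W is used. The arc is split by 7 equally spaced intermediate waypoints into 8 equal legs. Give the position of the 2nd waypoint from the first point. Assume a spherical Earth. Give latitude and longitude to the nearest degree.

≈ 9°N, 150°W

Convert each endpoint to a unit vector on the sphere (x = cos φ cos λ, y = cos φ sin λ, z = sin φ).
The central angle between the endpoints is δ = arccos(p₁·p₂) ≈ 2.503 rad (143.4°).
Interpolate at f = 2/8 with slerp weights a = sin((1−f)δ)/sin δ ≈ 1.600, b = sin(fδ)/sin δ ≈ 0.983.
p = a·p₁ + b·p₂ ≈ (-0.855, -0.492, 0.164); φ = arcsin(p_z) ≈ 9.46°, λ = atan2(p_y, p_x) ≈ -150.07°.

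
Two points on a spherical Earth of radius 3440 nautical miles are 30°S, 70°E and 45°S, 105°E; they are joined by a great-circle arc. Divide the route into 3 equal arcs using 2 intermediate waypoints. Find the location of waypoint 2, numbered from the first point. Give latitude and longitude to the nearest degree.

≈ 41°S, 92°E

Convert each endpoint to a unit vector on the sphere (x = cos φ cos λ, y = cos φ sin λ, z = sin φ).
The central angle between the endpoints is δ = arccos(p₁·p₂) ≈ 0.545 rad (31.2°).
Interpolate at f = 2/3 with slerp weights a = sin((1−f)δ)/sin δ ≈ 0.348, b = sin(fδ)/sin δ ≈ 0.686.
p = a·p₁ + b·p₂ ≈ (-0.022, 0.752, -0.659); φ = arcsin(p_z) ≈ -41.22°, λ = atan2(p_y, p_x) ≈ 91.69°.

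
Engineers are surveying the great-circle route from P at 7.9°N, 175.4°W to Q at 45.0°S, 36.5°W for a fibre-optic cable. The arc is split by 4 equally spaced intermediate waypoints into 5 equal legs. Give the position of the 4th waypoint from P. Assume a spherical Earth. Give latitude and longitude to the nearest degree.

≈ 54°S, 74°W

Convert each endpoint to a unit vector on the sphere (x = cos φ cos λ, y = cos φ sin λ, z = sin φ).
The central angle between the endpoints is δ = arccos(p₁·p₂) ≈ 2.246 rad (128.7°).
Interpolate at f = 4/5 with slerp weights a = sin((1−f)δ)/sin δ ≈ 0.556, b = sin(fδ)/sin δ ≈ 1.248.
p = a·p₁ + b·p₂ ≈ (0.160, -0.569, -0.806); φ = arcsin(p_z) ≈ -53.74°, λ = atan2(p_y, p_x) ≈ -74.26°.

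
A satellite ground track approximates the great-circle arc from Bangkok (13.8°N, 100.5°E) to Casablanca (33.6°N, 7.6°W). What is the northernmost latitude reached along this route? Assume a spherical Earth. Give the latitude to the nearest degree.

≈ 39°N

The great circle lies in the plane with unit normal n̂ = (p₁ × p₂)/|p₁ × p₂|.
Here n̂_z ≈ -0.774; the vertex latitude is φ_max = arccos|n̂_z| ≈ 39.3°.
Check via Clairaut: cos φ_max = |cos φ₁| · sin C = cos(13.8°)·sin(52.9°) ≈ 0.774, again giving ≈ 39.3°.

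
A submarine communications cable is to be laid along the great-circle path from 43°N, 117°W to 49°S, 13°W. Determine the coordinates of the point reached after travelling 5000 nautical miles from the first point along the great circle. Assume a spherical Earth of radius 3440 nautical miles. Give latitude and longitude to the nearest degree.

≈ 20°S, 57°W

The haversine formula gives a central angle δ ≈ 2.253 rad (129.1°) between the endpoints. The total great-circle distance is δ·R ≈ 2.253 × 3440 ≈ 7752 nmi, so the target fraction is f = 5000/7752 ≈ 0.645.
Interpolate at f ≈ 0.645 with slerp weights a = sin((1−f)δ)/sin δ ≈ 0.924, b = sin(fδ)/sin δ ≈ 1.280.
p = a·p₁ + b·p₂ ≈ (0.511, -0.791, -0.336); φ = arcsin(p_z) ≈ -19.60°, λ = atan2(p_y, p_x) ≈ -57.13°.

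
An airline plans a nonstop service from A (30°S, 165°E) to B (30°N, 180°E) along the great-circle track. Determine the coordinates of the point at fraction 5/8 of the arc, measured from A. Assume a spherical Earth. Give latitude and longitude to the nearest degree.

≈ (8°N, 174°E)

The haversine formula gives a central angle δ ≈ 1.076 rad (61.7°) between the endpoints.
Interpolate at f = 5/8 with slerp weights a = sin((1−f)δ)/sin δ ≈ 0.446, b = sin(fδ)/sin δ ≈ 0.708.
p = a·p₁ + b·p₂ ≈ (-0.986, 0.100, 0.131); φ = arcsin(p_z) ≈ 7.52°, λ = atan2(p_y, p_x) ≈ 174.21°.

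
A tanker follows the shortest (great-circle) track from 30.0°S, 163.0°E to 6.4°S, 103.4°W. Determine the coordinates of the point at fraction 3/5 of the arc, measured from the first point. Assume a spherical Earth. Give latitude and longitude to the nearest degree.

≈ 23°S, 137°W

Write both endpoints as unit vectors p₁, p₂ with components (cos φ cos λ, cos φ sin λ, sin φ).
The central angle between the endpoints is δ = arccos(p₁·p₂) ≈ 1.569 rad (89.9°).
Interpolate at f = 3/5 with slerp weights a = sin((1−f)δ)/sin δ ≈ 0.587, b = sin(fδ)/sin δ ≈ 0.808.
p = a·p₁ + b·p₂ ≈ (-0.673, -0.633, -0.384); φ = arcsin(p_z) ≈ -22.57°, λ = atan2(p_y, p_x) ≈ -136.74°.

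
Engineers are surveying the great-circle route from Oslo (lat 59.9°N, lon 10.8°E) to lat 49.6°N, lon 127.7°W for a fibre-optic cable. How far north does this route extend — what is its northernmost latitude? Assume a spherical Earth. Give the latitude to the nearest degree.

≈ 76°N

The great circle lies in the plane with unit normal n̂ = (p₁ × p₂)/|p₁ × p₂|.
Here n̂_z ≈ -0.237; the vertex latitude is φ_max = arccos|n̂_z| ≈ 76.3°.
Check via Clairaut: cos φ_max = |cos φ₁| · sin C = cos(59.9°)·sin(28.2°) ≈ 0.237, again giving ≈ 76.3°.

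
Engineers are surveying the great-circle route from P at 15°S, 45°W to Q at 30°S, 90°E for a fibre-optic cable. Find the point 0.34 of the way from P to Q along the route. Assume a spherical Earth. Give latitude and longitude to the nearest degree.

≈ 40°S, 9°W

Write both endpoints as unit vectors p₁, p₂ with components (cos φ cos λ, cos φ sin λ, sin φ).
The central angle between the endpoints is δ = arccos(p₁·p₂) ≈ 2.051 rad (117.5°).
Interpolate at f = 0.34 with slerp weights a = sin((1−f)δ)/sin δ ≈ 1.101, b = sin(fδ)/sin δ ≈ 0.724.
p = a·p₁ + b·p₂ ≈ (0.752, -0.125, -0.647); φ = arcsin(p_z) ≈ -40.32°, λ = atan2(p_y, p_x) ≈ -9.43°.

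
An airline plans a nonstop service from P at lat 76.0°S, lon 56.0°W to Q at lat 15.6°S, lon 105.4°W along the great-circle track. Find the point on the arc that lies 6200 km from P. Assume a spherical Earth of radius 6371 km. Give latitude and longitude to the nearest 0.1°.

≈ lat 25.3°S, lon 103.2°W

Convert each endpoint to a unit vector on the sphere (x = cos φ cos λ, y = cos φ sin λ, z = sin φ).
The central angle between the endpoints is δ = arccos(p₁·p₂) ≈ 1.146 rad (65.6°). The total great-circle distance is δ·R ≈ 1.146 × 6371 ≈ 7298 km, so the target fraction is f = 6200/7298 ≈ 0.850.
Interpolate at f ≈ 0.850 with slerp weights a = sin((1−f)δ)/sin δ ≈ 0.188, b = sin(fδ)/sin δ ≈ 0.908.
p = a·p₁ + b·p₂ ≈ (-0.207, -0.880, -0.427); φ = arcsin(p_z) ≈ -25.26°, λ = atan2(p_y, p_x) ≈ -103.21°.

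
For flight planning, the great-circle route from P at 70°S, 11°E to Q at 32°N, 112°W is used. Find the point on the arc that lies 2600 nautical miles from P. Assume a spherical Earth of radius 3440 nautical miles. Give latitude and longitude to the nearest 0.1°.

≈ 49.7°S, 76.1°W

Convert each endpoint to a unit vector on the sphere (x = cos φ cos λ, y = cos φ sin λ, z = sin φ).
The central angle between the endpoints is δ = arccos(p₁·p₂) ≈ 2.286 rad (131.0°). The total great-circle distance is δ·R ≈ 2.286 × 3440 ≈ 7865 nmi, so the target fraction is f = 2600/7865 ≈ 0.331.
Interpolate at f ≈ 0.331 with slerp weights a = sin((1−f)δ)/sin δ ≈ 1.324, b = sin(fδ)/sin δ ≈ 0.909.
p = a·p₁ + b·p₂ ≈ (0.156, -0.628, -0.762); φ = arcsin(p_z) ≈ -49.68°, λ = atan2(p_y, p_x) ≈ -76.07°.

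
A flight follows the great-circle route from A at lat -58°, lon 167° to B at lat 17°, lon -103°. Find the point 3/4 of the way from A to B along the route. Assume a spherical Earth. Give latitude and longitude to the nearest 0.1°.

From cos δ = sin φ₁ sin φ₂ + cos φ₁ cos φ₂ cos Δλ, the central angle is δ ≈ 1.821 rad (104.4°).
Interpolate at f = 3/4 with slerp weights a = sin((1−f)δ)/sin δ ≈ 0.454, b = sin(fδ)/sin δ ≈ 1.011.
p = a·p₁ + b·p₂ ≈ (-0.452, -0.888, -0.089); φ = arcsin(p_z) ≈ -5.13°, λ = atan2(p_y, p_x) ≈ -116.98°.

≈ lat -5.1°, lon -117.0°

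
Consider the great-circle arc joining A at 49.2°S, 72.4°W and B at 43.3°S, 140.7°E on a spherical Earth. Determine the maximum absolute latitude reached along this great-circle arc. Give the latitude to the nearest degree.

≈ 75°S

The great circle lies in the plane with unit normal n̂ = (p₁ × p₂)/|p₁ × p₂|.
Here n̂_z ≈ -0.262; the vertex latitude is φ_max = arccos|n̂_z| ≈ 74.8°.
Check via Clairaut: cos φ_max = |cos φ₁| · sin C = cos(49.2°)·sin(156.4°) ≈ 0.262, again giving ≈ 74.8°.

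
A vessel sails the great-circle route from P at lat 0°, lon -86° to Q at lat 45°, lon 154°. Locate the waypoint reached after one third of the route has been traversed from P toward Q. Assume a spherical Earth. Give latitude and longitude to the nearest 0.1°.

≈ lat 27.0°, lon -112.2°

From cos δ = sin φ₁ sin φ₂ + cos φ₁ cos φ₂ cos Δλ, the central angle is δ ≈ 1.932 rad (110.7°).
Interpolate at f = 1/3 with slerp weights a = sin((1−f)δ)/sin δ ≈ 1.027, b = sin(fδ)/sin δ ≈ 0.642.
p = a·p₁ + b·p₂ ≈ (-0.336, -0.825, 0.454); φ = arcsin(p_z) ≈ 26.99°, λ = atan2(p_y, p_x) ≈ -112.18°.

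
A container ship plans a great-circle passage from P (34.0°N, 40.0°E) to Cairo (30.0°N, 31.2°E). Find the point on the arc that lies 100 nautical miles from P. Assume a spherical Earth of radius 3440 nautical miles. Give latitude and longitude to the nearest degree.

Convert each endpoint to a unit vector on the sphere (x = cos φ cos λ, y = cos φ sin λ, z = sin φ).
The central angle between the endpoints is δ = arccos(p₁·p₂) ≈ 0.148 rad (8.5°). The total great-circle distance is δ·R ≈ 0.148 × 3440 ≈ 508 nmi, so the target fraction is f = 100/508 ≈ 0.197.
Interpolate at f ≈ 0.197 with slerp weights a = sin((1−f)δ)/sin δ ≈ 0.804, b = sin(fδ)/sin δ ≈ 0.198.
p = a·p₁ + b·p₂ ≈ (0.657, 0.517, 0.548); φ = arcsin(p_z) ≈ 33.26°, λ = atan2(p_y, p_x) ≈ 38.21°.

≈ (33°N, 38°E)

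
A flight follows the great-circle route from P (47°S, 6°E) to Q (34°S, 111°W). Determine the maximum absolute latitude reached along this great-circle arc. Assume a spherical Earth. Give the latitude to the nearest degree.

≈ 59°S

The great circle lies in the plane with unit normal n̂ = (p₁ × p₂)/|p₁ × p₂|.
Here n̂_z ≈ -0.510; the vertex latitude is φ_max = arccos|n̂_z| ≈ 59.4°.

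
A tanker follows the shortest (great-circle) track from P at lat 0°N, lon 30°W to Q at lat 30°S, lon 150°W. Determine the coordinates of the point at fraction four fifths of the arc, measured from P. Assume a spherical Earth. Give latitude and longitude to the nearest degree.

From cos δ = sin φ₁ sin φ₂ + cos φ₁ cos φ₂ cos Δλ, the central angle is δ ≈ 2.019 rad (115.7°).
Interpolate at f = 4/5 with slerp weights a = sin((1−f)δ)/sin δ ≈ 0.436, b = sin(fδ)/sin δ ≈ 1.108.
p = a·p₁ + b·p₂ ≈ (-0.454, -0.698, -0.554); φ = arcsin(p_z) ≈ -33.65°, λ = atan2(p_y, p_x) ≈ -123.04°.

≈ lat 34°S, lon 123°W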